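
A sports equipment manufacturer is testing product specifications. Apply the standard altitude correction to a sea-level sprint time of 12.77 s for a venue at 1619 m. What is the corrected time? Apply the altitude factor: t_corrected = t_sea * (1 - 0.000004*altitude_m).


Correction factor = 1 - 0.000004 * 1619 = 0.993524
t_corrected = t_sea * factor = 12.77 * 0.993524
t_corrected = 12.6873 s

12.6873 s


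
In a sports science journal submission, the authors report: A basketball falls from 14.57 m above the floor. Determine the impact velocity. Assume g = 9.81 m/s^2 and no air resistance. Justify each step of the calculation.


v = sqrt(2 * g * h)
v = sqrt(2 * 9.81 * 14.57)
v = sqrt(285.8634) = 16.9075 m/s

16.9075 m/s


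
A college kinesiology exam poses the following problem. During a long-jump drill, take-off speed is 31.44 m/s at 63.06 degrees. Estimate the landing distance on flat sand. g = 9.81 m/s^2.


R = v^2 * sin(2*theta) / g
Convert angle to radians: theta = 63.06 deg = 1.1006 rad
sin(2*theta) = sin(2.2012) = 0.8078
R = 31.44^2 * 0.8078 / 9.81
R = 988.4736 * 0.8078 / 9.81 = 81.3938 m

81.3938 m


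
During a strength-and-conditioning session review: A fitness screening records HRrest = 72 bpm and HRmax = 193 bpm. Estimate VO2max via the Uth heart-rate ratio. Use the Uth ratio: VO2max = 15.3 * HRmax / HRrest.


VO2max = 15.3 * HRmax / HRrest
VO2max = 15.3 * 193 / 72
VO2max = 2952.9 / 72 = 41.0125 mL/kg/min

41.0125 mL/kg/min


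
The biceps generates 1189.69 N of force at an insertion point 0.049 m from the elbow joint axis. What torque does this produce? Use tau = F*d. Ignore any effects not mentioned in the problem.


tau = F * d
tau = 1189.69 * 0.049
tau = 58.2948 N*m

58.2948 N*m


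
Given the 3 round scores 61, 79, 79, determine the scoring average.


Average = sum / n
Sum = 219
Average = 219 / 3 = 73

73


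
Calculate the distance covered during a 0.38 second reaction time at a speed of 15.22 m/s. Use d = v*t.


d = v * t
d = 15.22 * 0.38
d = 5.7836 m

5.7836 m


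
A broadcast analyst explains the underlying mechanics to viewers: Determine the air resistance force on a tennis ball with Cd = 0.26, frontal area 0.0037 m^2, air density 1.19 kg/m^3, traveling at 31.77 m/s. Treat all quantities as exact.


Fd = 0.5 * Cd * rho * A * v^2
Fd = 0.5 * 0.26 * 1.19 * 0.0037 * 31.77^2
v^2 = 1009.3329
Fd = 0.5 * 0.26 * 1.19 * 0.0037 * 1009.3329 = 0.5777 N

0.5777 N


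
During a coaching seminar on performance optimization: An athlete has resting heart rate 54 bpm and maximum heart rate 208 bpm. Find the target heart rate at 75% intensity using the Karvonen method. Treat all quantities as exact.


Target = HRrest + pct*(HRmax - HRrest)
Heart rate reserve = HRmax - HRrest = 208 - 54 = 154 bpm
Fraction = 75% = 0.75
Target = 54 + 0.75 * 154
Target = 54 + 115.5 = 169.5 bpm

169.5 bpm


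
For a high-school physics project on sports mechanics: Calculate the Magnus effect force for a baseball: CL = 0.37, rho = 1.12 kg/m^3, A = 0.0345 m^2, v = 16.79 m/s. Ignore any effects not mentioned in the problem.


FM = 0.5 * CL * rho * A * v^2
FM = 0.5 * 0.37 * 1.12 * 0.0345 * 16.79^2
v^2 = 281.9041
FM = 0.5 * 0.37 * 1.12 * 0.0345 * 281.9041 = 2.0152 N

2.0152 N


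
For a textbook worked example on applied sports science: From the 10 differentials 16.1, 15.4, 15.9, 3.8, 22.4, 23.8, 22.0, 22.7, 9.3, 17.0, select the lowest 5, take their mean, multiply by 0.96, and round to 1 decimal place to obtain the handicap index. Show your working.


All differentials: 16.1, 15.4, 15.9, 3.8, 22.4, 23.8, 22.0, 22.7, 9.3, 17.0
Sorted: 3.8, 9.3, 15.4, 15.9, 16.1, 17.0, 22.0, 22.4, 22.7, 23.8
Best 5: 3.8, 9.3, 15.4, 15.9, 16.1
Average of best = 60.5 / 5 = 12.1
Raw index = 12.1 * 0.96 = 11.616
Handicap index = round(11.616, 1) = 11.6

11.6


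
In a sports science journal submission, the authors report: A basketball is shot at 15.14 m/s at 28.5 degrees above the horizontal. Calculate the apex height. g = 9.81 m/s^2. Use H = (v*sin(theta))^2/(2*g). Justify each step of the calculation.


H = (v*sin(theta))^2 / (2*g)
vy = v*sin(theta) = 15.14 * sin(28.5 deg) = 7.2242 m/s
H = vy^2 / (2*g) = 52.1888 / (2*9.81)
H = 52.1888 / 19.62 = 2.66 m

2.66 m


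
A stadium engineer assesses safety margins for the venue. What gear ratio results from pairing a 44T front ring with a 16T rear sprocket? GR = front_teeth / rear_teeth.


GR = front_teeth / rear_teeth
GR = 44 / 16
GR = 2.75

2.75


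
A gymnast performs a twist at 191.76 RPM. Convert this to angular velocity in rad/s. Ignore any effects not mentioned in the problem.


omega = RPM * 2 * pi / 60
omega = 191.76 * 2 * 3.14159 / 60
omega = 1204.8636 / 60 = 20.0811 rad/s

20.0811 rad/s


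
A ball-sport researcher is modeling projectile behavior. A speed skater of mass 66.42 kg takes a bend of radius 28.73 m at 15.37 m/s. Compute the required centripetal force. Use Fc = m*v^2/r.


Fc = m * v^2 / r
v^2 = 15.37^2 = 236.2369
Fc = 66.42 * 236.2369 / 28.73
Fc = 15690.8549 / 28.73 = 546.1488 N

546.1488 N


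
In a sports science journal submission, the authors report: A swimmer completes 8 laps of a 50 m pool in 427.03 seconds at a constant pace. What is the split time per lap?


Split time = total_time / n_laps = 427.03 / 8
Split time = 53.3787 s per lap

53.3787 s


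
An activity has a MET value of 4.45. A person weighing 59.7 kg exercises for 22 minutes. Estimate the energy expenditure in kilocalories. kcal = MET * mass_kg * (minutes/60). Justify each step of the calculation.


kcal = MET * mass * time_hr
Convert time: 22 min = 0.3667 hr
kcal = 4.45 * 59.7 * 0.3667
kcal = 97.4105 kcal

97.4105 kcal


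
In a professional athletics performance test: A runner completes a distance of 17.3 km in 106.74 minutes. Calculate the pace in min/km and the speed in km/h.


Pace = time / distance = 106.74 min / 17.3 km = 6.1699 min/km
Speed = distance / time_in_hours = 17.3 / 1.779 hr
Speed = 9.7246 km/h

6.1699 min/km, 9.7246 km/h


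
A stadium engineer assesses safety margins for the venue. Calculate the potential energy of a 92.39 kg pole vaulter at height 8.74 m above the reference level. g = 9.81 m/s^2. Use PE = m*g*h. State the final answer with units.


PE = m * g * h
PE = 92.39 * 9.81 * 8.74
PE = 906.3459 * 8.74 = 7921.4632 J

7921.4632 J


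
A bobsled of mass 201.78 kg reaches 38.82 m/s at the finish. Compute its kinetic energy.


KE = 0.5 * m * v^2
KE = 0.5 * 201.78 * 38.82^2
KE = 0.5 * 201.78 * 1506.9924 = 152040.4632 J

152040.4632 J


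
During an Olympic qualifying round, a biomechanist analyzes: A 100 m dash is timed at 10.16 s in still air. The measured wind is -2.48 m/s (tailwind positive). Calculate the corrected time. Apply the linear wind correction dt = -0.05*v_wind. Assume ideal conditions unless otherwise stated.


dt = -0.05 * v_wind = -0.05 * -2.48 = 0.124 s
t_corrected = t_still + dt = 10.16 + (0.124)
t_corrected = 10.284 s

10.284 s


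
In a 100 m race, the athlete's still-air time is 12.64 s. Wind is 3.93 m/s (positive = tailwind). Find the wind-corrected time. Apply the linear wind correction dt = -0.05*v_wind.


dt = -0.05 * v_wind = -0.05 * 3.93 = -0.1965 s
t_corrected = t_still + dt = 12.64 + (-0.1965)
t_corrected = 12.4435 s

12.4435 s


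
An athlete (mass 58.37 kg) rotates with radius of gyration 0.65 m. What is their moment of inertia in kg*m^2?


I = m * k^2
I = 58.37 * 0.65^2
I = 58.37 * 0.4225 = 24.6613 kg*m^2

24.6613 kg*m^2


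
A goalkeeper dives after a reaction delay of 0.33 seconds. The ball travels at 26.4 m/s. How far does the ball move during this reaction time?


d = v * t
d = 26.4 * 0.33
d = 8.712 m

8.712 m


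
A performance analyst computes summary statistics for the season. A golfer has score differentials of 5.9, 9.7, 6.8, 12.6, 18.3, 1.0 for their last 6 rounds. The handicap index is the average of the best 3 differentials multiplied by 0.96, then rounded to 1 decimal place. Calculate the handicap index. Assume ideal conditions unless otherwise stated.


All differentials: 5.9, 9.7, 6.8, 12.6, 18.3, 1.0
Sorted: 1.0, 5.9, 6.8, 9.7, 12.6, 18.3
Best 3: 1.0, 5.9, 6.8
Average of best = 13.7 / 3 = 4.5667
Raw index = 4.5667 * 0.96 = 4.384
Handicap index = round(4.384, 1) = 4.4

4.4


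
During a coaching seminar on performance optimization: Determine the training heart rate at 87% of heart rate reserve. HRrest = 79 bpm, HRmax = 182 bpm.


Target = HRrest + pct*(HRmax - HRrest)
Heart rate reserve = HRmax - HRrest = 182 - 79 = 103 bpm
Fraction = 87% = 0.87
Target = 79 + 0.87 * 103
Target = 79 + 89.61 = 168.61 bpm

168.61 bpm


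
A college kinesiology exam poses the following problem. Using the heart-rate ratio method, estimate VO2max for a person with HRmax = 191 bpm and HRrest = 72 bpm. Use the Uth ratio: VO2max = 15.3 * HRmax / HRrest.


VO2max = 15.3 * HRmax / HRrest
VO2max = 15.3 * 191 / 72
VO2max = 2922.3 / 72 = 40.5875 mL/kg/min

40.5875 mL/kg/min


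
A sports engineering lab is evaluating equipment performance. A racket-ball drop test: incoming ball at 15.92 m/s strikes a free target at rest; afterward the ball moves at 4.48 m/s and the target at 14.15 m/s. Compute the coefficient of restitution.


e = (v2_after - v1_after) / (v1_before - v2_before)
Numerator = 14.15 - 4.48 = 9.67
Denominator = 15.92 - 0 = 15.92
e = 9.67 / 15.92 = 0.6074

0.6074


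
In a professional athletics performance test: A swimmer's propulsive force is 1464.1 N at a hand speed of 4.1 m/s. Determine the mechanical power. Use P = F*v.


P = F * v
P = 1464.1 * 4.1
P = 6002.81 W

6002.81 W


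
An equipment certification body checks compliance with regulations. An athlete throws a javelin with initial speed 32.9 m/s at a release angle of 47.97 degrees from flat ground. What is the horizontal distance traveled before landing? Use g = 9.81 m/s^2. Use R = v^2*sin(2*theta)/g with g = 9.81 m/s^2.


R = v^2 * sin(2*theta) / g
Convert angle to radians: theta = 47.97 deg = 0.8372 rad
sin(2*theta) = sin(1.6745) = 0.9946
R = 32.9^2 * 0.9946 / 9.81
R = 1082.41 * 0.9946 / 9.81 = 109.745 m

109.745 m


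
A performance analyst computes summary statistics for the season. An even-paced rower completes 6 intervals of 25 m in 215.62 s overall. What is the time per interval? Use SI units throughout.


Split time = total_time / n_laps = 215.62 / 6
Split time = 35.9367 s per lap

35.9367 s


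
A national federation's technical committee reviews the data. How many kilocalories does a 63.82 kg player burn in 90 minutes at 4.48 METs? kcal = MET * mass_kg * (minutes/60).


kcal = MET * mass * time_hr
Convert time: 90 min = 1.5 hr
kcal = 4.48 * 63.82 * 1.5
kcal = 428.8704 kcal

428.8704 kcal


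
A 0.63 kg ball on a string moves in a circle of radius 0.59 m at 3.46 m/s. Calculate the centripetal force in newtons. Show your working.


Fc = m * v^2 / r
v^2 = 3.46^2 = 11.9716
Fc = 0.63 * 11.9716 / 0.59
Fc = 7.5421 / 0.59 = 12.7832 N

12.7832 N


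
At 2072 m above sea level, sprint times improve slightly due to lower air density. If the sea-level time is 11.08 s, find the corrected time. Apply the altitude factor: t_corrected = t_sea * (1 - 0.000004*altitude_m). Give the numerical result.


Correction factor = 1 - 0.000004 * 2072 = 0.991712
t_corrected = t_sea * factor = 11.08 * 0.991712
t_corrected = 10.9882 s

10.9882 s


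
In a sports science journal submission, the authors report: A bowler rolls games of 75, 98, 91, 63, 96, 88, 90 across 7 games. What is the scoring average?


Average = sum / n
Sum = 601
Average = 601 / 7 = 85.8571

85.8571


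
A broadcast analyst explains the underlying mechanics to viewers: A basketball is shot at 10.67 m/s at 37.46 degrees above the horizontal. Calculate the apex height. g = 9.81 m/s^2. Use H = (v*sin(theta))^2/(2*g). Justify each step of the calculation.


H = (v*sin(theta))^2 / (2*g)
vy = v*sin(theta) = 10.67 * sin(37.46 deg) = 6.4896 m/s
H = vy^2 / (2*g) = 42.1146 / (2*9.81)
H = 42.1146 / 19.62 = 2.1465 m

2.1465 m


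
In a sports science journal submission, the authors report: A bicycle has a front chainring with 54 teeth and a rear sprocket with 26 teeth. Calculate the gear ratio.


GR = front_teeth / rear_teeth
GR = 54 / 26
GR = 2.0769

2.0769


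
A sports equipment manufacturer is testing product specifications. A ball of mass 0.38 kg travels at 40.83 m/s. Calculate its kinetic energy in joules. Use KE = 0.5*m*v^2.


KE = 0.5 * m * v^2
KE = 0.5 * 0.38 * 40.83^2
KE = 0.5 * 0.38 * 1667.0889 = 316.7469 J

316.7469 J


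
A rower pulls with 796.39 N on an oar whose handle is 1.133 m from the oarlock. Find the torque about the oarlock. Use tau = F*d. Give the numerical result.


tau = F * d
tau = 796.39 * 1.133
tau = 902.3099 N*m

902.3099 N*m


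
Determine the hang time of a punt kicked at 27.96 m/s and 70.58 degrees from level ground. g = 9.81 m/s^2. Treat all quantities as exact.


T = 2*v*sin(theta)/g
sin(theta) = sin(70.58 deg) = 0.9431
T = 2*27.96*0.9431 / 9.81
T = 52.7385 / 9.81 = 5.376 s

5.376 s


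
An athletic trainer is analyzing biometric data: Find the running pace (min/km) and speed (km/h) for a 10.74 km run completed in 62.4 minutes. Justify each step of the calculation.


Pace = time / distance = 62.4 min / 10.74 km = 5.8101 min/km
Speed = distance / time_in_hours = 10.74 / 1.04 hr
Speed = 10.3269 km/h

5.8101 min/km, 10.3269 km/h


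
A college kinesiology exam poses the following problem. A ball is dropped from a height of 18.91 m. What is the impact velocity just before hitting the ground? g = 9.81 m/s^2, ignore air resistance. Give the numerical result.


v = sqrt(2 * g * h)
v = sqrt(2 * 9.81 * 18.91)
v = sqrt(371.0142) = 19.2617 m/s

19.2617 m/s


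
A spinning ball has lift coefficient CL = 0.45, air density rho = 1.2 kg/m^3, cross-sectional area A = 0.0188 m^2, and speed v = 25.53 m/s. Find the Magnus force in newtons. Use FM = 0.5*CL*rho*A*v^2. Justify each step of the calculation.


FM = 0.5 * CL * rho * A * v^2
FM = 0.5 * 0.45 * 1.2 * 0.0188 * 25.53^2
v^2 = 651.7809
FM = 0.5 * 0.45 * 1.2 * 0.0188 * 651.7809 = 3.3084 N

3.3084 N


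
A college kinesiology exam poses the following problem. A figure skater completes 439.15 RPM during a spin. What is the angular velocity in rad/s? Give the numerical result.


omega = RPM * 2 * pi / 60
omega = 439.15 * 2 * 3.14159 / 60
omega = 2759.2608 / 60 = 45.9877 rad/s

45.9877 rad/s


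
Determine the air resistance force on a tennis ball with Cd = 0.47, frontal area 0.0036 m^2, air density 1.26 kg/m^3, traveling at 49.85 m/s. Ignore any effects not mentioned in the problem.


Fd = 0.5 * Cd * rho * A * v^2
Fd = 0.5 * 0.47 * 1.26 * 0.0036 * 49.85^2
v^2 = 2485.0225
Fd = 0.5 * 0.47 * 1.26 * 0.0036 * 2485.0225 = 2.6489 N

2.6489 N


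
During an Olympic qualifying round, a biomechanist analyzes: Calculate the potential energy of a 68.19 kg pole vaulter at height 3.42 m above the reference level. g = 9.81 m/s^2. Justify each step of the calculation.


PE = m * g * h
PE = 68.19 * 9.81 * 3.42
PE = 668.9439 * 3.42 = 2287.7881 J

2287.7881 J


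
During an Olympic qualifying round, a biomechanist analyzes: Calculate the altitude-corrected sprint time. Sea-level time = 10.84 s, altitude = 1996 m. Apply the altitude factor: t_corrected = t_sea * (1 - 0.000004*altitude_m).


Correction factor = 1 - 0.000004 * 1996 = 0.992016
t_corrected = t_sea * factor = 10.84 * 0.992016
t_corrected = 10.7535 s

10.7535 s


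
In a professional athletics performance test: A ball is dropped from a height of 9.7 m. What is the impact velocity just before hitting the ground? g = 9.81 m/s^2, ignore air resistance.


v = sqrt(2 * g * h)
v = sqrt(2 * 9.81 * 9.7)
v = sqrt(190.314) = 13.7954 m/s

13.7954 m/s


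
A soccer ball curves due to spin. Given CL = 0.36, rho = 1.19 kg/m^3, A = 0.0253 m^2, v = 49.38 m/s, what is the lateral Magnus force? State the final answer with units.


FM = 0.5 * CL * rho * A * v^2
FM = 0.5 * 0.36 * 1.19 * 0.0253 * 49.38^2
v^2 = 2438.3844
FM = 0.5 * 0.36 * 1.19 * 0.0253 * 2438.3844 = 13.2142 N

13.2142 N


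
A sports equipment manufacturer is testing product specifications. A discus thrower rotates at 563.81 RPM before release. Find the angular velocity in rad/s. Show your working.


omega = RPM * 2 * pi / 60
omega = 563.81 * 2 * 3.14159 / 60
omega = 3542.5227 / 60 = 59.042 rad/s

59.042 rad/s


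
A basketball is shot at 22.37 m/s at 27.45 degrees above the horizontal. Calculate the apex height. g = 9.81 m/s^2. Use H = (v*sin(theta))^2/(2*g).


H = (v*sin(theta))^2 / (2*g)
vy = v*sin(theta) = 22.37 * sin(27.45 deg) = 10.312 m/s
H = vy^2 / (2*g) = 106.3373 / (2*9.81)
H = 106.3373 / 19.62 = 5.4198 m

5.4198 m


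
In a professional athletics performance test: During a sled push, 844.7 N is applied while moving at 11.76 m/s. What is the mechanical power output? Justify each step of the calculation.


P = F * v
P = 844.7 * 11.76
P = 9933.672 W

9933.672 W


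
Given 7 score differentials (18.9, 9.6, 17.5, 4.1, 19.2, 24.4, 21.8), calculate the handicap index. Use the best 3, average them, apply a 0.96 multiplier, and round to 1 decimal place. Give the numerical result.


All differentials: 18.9, 9.6, 17.5, 4.1, 19.2, 24.4, 21.8
Sorted: 4.1, 9.6, 17.5, 18.9, 19.2, 21.8, 24.4
Best 3: 4.1, 9.6, 17.5
Average of best = 31.2 / 3 = 10.4
Raw index = 10.4 * 0.96 = 9.984
Handicap index = round(9.984, 1) = 10.0

10.0


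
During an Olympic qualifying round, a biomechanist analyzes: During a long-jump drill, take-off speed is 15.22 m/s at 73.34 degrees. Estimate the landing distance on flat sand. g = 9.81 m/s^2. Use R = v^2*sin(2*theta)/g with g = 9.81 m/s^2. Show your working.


R = v^2 * sin(2*theta) / g
Convert angle to radians: theta = 73.34 deg = 1.28 rad
sin(2*theta) = sin(2.56) = 0.5493
R = 15.22^2 * 0.5493 / 9.81
R = 231.6484 * 0.5493 / 9.81 = 12.9712 m

12.9712 m


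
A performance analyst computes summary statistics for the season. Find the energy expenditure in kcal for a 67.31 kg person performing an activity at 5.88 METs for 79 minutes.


kcal = MET * mass * time_hr
Convert time: 79 min = 1.3167 hr
kcal = 5.88 * 67.31 * 1.3167
kcal = 521.114 kcal

521.114 kcal


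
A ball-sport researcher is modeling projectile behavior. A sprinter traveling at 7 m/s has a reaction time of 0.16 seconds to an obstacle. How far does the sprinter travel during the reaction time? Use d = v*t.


d = v * t
d = 7 * 0.16
d = 1.12 m

1.12 m


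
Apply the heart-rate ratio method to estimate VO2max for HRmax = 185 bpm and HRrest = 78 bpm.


VO2max = 15.3 * HRmax / HRrest
VO2max = 15.3 * 185 / 78
VO2max = 2830.5 / 78 = 36.2885 mL/kg/min

36.2885 mL/kg/min


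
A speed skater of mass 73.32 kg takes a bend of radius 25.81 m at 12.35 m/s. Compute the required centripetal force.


Fc = m * v^2 / r
v^2 = 12.35^2 = 152.5225
Fc = 73.32 * 152.5225 / 25.81
Fc = 11182.9497 / 25.81 = 433.2797 N

433.2797 N


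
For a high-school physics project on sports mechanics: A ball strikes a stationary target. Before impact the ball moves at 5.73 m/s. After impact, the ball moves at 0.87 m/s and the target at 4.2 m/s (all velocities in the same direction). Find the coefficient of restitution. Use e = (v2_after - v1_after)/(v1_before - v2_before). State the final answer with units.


e = (v2_after - v1_after) / (v1_before - v2_before)
Numerator = 4.2 - 0.87 = 3.33
Denominator = 5.73 - 0 = 5.73
e = 3.33 / 5.73 = 0.5812

0.5812


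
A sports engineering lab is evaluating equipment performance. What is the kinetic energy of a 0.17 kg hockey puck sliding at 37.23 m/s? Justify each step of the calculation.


KE = 0.5 * m * v^2
KE = 0.5 * 0.17 * 37.23^2
KE = 0.5 * 0.17 * 1386.0729 = 117.8162 J

117.8162 J


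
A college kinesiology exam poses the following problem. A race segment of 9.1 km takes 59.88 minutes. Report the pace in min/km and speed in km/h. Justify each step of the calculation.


Pace = time / distance = 59.88 min / 9.1 km = 6.5802 min/km
Speed = distance / time_in_hours = 9.1 / 0.998 hr
Speed = 9.1182 km/h

6.5802 min/km, 9.1182 km/h


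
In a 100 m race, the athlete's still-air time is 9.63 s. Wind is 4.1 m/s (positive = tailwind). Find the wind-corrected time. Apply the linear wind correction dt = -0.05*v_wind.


dt = -0.05 * v_wind = -0.05 * 4.1 = -0.205 s
t_corrected = t_still + dt = 9.63 + (-0.205)
t_corrected = 9.425 s

9.425 s


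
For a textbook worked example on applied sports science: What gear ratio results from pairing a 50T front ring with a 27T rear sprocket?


GR = front_teeth / rear_teeth
GR = 50 / 27
GR = 1.8519

1.8519


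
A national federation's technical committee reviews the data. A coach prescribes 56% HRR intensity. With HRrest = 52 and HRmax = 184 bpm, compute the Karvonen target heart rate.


Target = HRrest + pct*(HRmax - HRrest)
Heart rate reserve = HRmax - HRrest = 184 - 52 = 132 bpm
Fraction = 56% = 0.56
Target = 52 + 0.56 * 132
Target = 52 + 73.92 = 125.92 bpm

125.92 bpm


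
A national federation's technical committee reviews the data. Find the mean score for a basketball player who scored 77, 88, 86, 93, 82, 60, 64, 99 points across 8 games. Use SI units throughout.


Average = sum / n
Sum = 649
Average = 649 / 8 = 81.125

81.125


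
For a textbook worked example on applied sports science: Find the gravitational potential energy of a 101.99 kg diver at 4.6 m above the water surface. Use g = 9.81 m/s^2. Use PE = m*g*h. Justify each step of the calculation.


PE = m * g * h
PE = 101.99 * 9.81 * 4.6
PE = 1000.5219 * 4.6 = 4602.4007 J

4602.4007 J


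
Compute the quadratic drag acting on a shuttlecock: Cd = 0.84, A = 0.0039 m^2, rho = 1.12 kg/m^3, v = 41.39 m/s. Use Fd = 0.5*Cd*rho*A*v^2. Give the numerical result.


Fd = 0.5 * Cd * rho * A * v^2
Fd = 0.5 * 0.84 * 1.12 * 0.0039 * 41.39^2
v^2 = 1713.1321
Fd = 0.5 * 0.84 * 1.12 * 0.0039 * 1713.1321 = 3.1428 N

3.1428 N


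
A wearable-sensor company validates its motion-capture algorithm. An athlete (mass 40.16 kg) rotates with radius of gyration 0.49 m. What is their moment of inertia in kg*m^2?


I = m * k^2
I = 40.16 * 0.49^2
I = 40.16 * 0.2401 = 9.6424 kg*m^2

9.6424 kg*m^2


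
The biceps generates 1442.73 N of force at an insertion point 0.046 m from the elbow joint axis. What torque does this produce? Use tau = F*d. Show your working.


tau = F * d
tau = 1442.73 * 0.046
tau = 66.3656 N*m

66.3656 N*m


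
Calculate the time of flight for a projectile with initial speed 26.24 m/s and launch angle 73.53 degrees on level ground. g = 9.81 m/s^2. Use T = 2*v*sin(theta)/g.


T = 2*v*sin(theta)/g
sin(theta) = sin(73.53 deg) = 0.959
T = 2*26.24*0.959 / 9.81
T = 50.3267 / 9.81 = 5.1301 s

5.1301 s


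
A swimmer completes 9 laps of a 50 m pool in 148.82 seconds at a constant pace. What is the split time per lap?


Split time = total_time / n_laps = 148.82 / 9
Split time = 16.5356 s per lap

16.5356 s


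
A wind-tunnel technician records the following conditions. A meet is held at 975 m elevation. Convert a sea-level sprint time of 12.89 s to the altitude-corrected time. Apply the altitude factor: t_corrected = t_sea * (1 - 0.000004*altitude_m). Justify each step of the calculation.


Correction factor = 1 - 0.000004 * 975 = 0.9961
t_corrected = t_sea * factor = 12.89 * 0.9961
t_corrected = 12.8397 s

12.8397 s


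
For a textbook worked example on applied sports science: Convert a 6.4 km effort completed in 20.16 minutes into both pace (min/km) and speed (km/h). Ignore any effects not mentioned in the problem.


Pace = time / distance = 20.16 min / 6.4 km = 3.15 min/km
Speed = distance / time_in_hours = 6.4 / 0.336 hr
Speed = 19.0476 km/h

3.15 min/km, 19.0476 km/h


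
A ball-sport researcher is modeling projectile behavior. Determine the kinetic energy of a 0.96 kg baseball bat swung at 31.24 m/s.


KE = 0.5 * m * v^2
KE = 0.5 * 0.96 * 31.24^2
KE = 0.5 * 0.96 * 975.9376 = 468.45 J

468.45 J


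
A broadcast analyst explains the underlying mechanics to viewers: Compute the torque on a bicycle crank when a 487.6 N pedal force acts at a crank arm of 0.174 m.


tau = F * d
tau = 487.6 * 0.174
tau = 84.8424 N*m

84.8424 N*m


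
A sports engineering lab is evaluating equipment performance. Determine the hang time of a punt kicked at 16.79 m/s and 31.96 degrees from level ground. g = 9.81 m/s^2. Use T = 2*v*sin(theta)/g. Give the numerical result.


T = 2*v*sin(theta)/g
sin(theta) = sin(31.96 deg) = 0.5293
T = 2*16.79*0.5293 / 9.81
T = 17.7748 / 9.81 = 1.8119 s

1.8119 s


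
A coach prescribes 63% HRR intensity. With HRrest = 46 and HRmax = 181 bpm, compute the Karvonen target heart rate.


Target = HRrest + pct*(HRmax - HRrest)
Heart rate reserve = HRmax - HRrest = 181 - 46 = 135 bpm
Fraction = 63% = 0.63
Target = 46 + 0.63 * 135
Target = 46 + 85.05 = 131.05 bpm

131.05 bpm


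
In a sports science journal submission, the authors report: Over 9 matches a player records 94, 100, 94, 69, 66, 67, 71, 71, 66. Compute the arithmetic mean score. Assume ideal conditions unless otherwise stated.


Average = sum / n
Sum = 698
Average = 698 / 9 = 77.5556

77.5556


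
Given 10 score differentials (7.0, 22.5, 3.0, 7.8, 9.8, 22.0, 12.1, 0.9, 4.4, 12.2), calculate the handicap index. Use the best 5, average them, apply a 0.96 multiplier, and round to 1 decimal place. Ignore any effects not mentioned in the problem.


All differentials: 7.0, 22.5, 3.0, 7.8, 9.8, 22.0, 12.1, 0.9, 4.4, 12.2
Sorted: 0.9, 3.0, 4.4, 7.0, 7.8, 9.8, 12.1, 12.2, 22.0, 22.5
Best 5: 0.9, 3.0, 4.4, 7.0, 7.8
Average of best = 23.1 / 5 = 4.62
Raw index = 4.62 * 0.96 = 4.4352
Handicap index = round(4.4352, 1) = 4.4

4.4


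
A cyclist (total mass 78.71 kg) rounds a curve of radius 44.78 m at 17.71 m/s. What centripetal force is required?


Fc = m * v^2 / r
v^2 = 17.71^2 = 313.6441
Fc = 78.71 * 313.6441 / 44.78
Fc = 24686.9271 / 44.78 = 551.2936 N

551.2936 N


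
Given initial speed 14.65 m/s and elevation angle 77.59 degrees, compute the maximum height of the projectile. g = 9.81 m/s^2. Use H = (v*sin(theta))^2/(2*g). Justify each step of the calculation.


H = (v*sin(theta))^2 / (2*g)
vy = v*sin(theta) = 14.65 * sin(77.59 deg) = 14.3077 m/s
H = vy^2 / (2*g) = 204.7103 / (2*9.81)
H = 204.7103 / 19.62 = 10.4338 m

10.4338 m


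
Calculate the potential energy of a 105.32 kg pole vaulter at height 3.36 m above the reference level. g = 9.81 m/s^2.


PE = m * g * h
PE = 105.32 * 9.81 * 3.36
PE = 1033.1892 * 3.36 = 3471.5157 J

3471.5157 J


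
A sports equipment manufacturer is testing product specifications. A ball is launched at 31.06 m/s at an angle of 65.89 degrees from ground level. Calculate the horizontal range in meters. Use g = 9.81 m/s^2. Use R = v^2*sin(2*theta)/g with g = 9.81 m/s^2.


R = v^2 * sin(2*theta) / g
Convert angle to radians: theta = 65.89 deg = 1.15 rad
sin(2*theta) = sin(2.3) = 0.7457
R = 31.06^2 * 0.7457 / 9.81
R = 964.7236 * 0.7457 / 9.81 = 73.3336 m

73.3336 m


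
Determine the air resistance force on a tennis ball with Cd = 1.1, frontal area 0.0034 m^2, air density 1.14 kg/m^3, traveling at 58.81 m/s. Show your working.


Fd = 0.5 * Cd * rho * A * v^2
Fd = 0.5 * 1.1 * 1.14 * 0.0034 * 58.81^2
v^2 = 3458.6161
Fd = 0.5 * 1.1 * 1.14 * 0.0034 * 3458.6161 = 7.3731 N

7.3731 N


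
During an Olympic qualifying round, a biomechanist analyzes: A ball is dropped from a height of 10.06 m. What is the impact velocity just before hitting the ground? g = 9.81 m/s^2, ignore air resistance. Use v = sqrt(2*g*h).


v = sqrt(2 * g * h)
v = sqrt(2 * 9.81 * 10.06)
v = sqrt(197.3772) = 14.0491 m/s

14.0491 m/s


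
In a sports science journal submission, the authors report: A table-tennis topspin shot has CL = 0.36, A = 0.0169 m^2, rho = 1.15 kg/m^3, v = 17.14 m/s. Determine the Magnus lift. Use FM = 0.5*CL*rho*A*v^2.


FM = 0.5 * CL * rho * A * v^2
FM = 0.5 * 0.36 * 1.15 * 0.0169 * 17.14^2
v^2 = 293.7796
FM = 0.5 * 0.36 * 1.15 * 0.0169 * 293.7796 = 1.0277 N

1.0277 N


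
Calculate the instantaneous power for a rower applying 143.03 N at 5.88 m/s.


P = F * v
P = 143.03 * 5.88
P = 841.0164 W

841.0164 W


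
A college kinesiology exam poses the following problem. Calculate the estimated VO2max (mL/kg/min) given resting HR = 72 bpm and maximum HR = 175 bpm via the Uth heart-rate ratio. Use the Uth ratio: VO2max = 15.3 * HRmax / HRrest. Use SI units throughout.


VO2max = 15.3 * HRmax / HRrest
VO2max = 15.3 * 175 / 72
VO2max = 2677.5 / 72 = 37.1875 mL/kg/min

37.1875 mL/kg/min


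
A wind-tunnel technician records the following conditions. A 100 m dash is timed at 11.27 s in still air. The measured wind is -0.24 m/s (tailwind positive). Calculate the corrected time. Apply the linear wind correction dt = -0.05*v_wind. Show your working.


dt = -0.05 * v_wind = -0.05 * -0.24 = 0.012 s
t_corrected = t_still + dt = 11.27 + (0.012)
t_corrected = 11.282 s

11.282 s


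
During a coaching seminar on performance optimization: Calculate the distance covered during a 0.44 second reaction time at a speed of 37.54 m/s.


d = v * t
d = 37.54 * 0.44
d = 16.5176 m

16.5176 m


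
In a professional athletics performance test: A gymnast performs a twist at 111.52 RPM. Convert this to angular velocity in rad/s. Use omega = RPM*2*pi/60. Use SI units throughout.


omega = RPM * 2 * pi / 60
omega = 111.52 * 2 * 3.14159 / 60
omega = 700.7008 / 60 = 11.6783 rad/s

11.6783 rad/s


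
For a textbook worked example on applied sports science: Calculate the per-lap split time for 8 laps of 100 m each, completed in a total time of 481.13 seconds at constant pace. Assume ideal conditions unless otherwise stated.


Split time = total_time / n_laps = 481.13 / 8
Split time = 60.1412 s per lap

60.1412 s


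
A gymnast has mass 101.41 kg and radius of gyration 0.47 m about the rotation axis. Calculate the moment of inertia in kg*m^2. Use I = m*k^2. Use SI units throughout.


I = m * k^2
I = 101.41 * 0.47^2
I = 101.41 * 0.2209 = 22.4015 kg*m^2

22.4015 kg*m^2


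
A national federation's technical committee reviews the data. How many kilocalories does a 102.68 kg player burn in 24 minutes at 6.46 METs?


kcal = MET * mass * time_hr
Convert time: 24 min = 0.4 hr
kcal = 6.46 * 102.68 * 0.4
kcal = 265.3251 kcal

265.3251 kcal


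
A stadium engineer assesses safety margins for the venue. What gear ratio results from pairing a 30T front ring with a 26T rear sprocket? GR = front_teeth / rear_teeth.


GR = front_teeth / rear_teeth
GR = 30 / 26
GR = 1.1538

1.1538


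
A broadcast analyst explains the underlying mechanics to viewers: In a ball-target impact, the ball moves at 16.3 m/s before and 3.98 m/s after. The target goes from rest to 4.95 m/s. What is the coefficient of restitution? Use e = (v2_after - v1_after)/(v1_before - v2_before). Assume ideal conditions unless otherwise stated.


e = (v2_after - v1_after) / (v1_before - v2_before)
Numerator = 4.95 - 3.98 = 0.97
Denominator = 16.3 - 0 = 16.3
e = 0.97 / 16.3 = 0.0595

0.0595


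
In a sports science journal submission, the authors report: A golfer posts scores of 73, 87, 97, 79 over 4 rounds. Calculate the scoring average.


Average = sum / n
Sum = 336
Average = 336 / 4 = 84

84


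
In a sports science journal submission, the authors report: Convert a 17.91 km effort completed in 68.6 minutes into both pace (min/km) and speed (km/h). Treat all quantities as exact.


Pace = time / distance = 68.6 min / 17.91 km = 3.8303 min/km
Speed = distance / time_in_hours = 17.91 / 1.1433 hr
Speed = 15.6647 km/h

3.8303 min/km, 15.6647 km/h


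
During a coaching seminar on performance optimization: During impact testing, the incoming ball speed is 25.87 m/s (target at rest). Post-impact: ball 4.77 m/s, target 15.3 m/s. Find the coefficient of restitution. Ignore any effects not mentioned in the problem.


e = (v2_after - v1_after) / (v1_before - v2_before)
Numerator = 15.3 - 4.77 = 10.53
Denominator = 25.87 - 0 = 25.87
e = 10.53 / 25.87 = 0.407

0.407


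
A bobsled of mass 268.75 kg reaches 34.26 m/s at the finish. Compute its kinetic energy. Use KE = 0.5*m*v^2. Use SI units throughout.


KE = 0.5 * m * v^2
KE = 0.5 * 268.75 * 34.26^2
KE = 0.5 * 268.75 * 1173.7476 = 157722.3337 J

157722.3337 J


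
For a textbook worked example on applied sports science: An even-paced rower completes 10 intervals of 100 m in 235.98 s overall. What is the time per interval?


Split time = total_time / n_laps = 235.98 / 10
Split time = 23.598 s per lap

23.598 s


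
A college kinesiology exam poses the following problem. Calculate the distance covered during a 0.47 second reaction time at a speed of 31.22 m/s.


d = v * t
d = 31.22 * 0.47
d = 14.6734 m

14.6734 m


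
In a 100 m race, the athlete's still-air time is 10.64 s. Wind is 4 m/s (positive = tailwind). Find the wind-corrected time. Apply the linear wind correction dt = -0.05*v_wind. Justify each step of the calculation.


dt = -0.05 * v_wind = -0.05 * 4 = -0.2 s
t_corrected = t_still + dt = 10.64 + (-0.2)
t_corrected = 10.44 s

10.44 s


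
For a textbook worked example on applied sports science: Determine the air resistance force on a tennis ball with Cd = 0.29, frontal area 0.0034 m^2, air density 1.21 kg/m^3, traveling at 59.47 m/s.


Fd = 0.5 * Cd * rho * A * v^2
Fd = 0.5 * 0.29 * 1.21 * 0.0034 * 59.47^2
v^2 = 3536.6809
Fd = 0.5 * 0.29 * 1.21 * 0.0034 * 3536.6809 = 2.1097 N

2.1097 N


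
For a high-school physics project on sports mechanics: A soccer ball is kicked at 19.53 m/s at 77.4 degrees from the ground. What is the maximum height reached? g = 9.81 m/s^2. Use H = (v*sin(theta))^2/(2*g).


H = (v*sin(theta))^2 / (2*g)
vy = v*sin(theta) = 19.53 * sin(77.4 deg) = 19.0597 m/s
H = vy^2 / (2*g) = 363.2704 / (2*9.81)
H = 363.2704 / 19.62 = 18.5153 m

18.5153 m


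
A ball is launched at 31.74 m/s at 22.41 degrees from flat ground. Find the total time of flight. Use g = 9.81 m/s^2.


T = 2*v*sin(theta)/g
sin(theta) = sin(22.41 deg) = 0.3812
T = 2*31.74*0.3812 / 9.81
T = 24.2006 / 9.81 = 2.4669 s

2.4669 s


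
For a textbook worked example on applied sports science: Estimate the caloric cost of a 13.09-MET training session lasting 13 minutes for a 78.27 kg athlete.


kcal = MET * mass * time_hr
Convert time: 13 min = 0.2167 hr
kcal = 13.09 * 78.27 * 0.2167
kcal = 221.9868 kcal

221.9868 kcal


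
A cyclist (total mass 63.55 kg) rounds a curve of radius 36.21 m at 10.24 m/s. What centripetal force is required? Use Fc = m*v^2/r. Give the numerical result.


Fc = m * v^2 / r
v^2 = 10.24^2 = 104.8576
Fc = 63.55 * 104.8576 / 36.21
Fc = 6663.7005 / 36.21 = 184.0293 N

184.0293 N


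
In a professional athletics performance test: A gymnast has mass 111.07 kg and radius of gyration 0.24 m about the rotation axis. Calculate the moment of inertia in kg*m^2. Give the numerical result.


I = m * k^2
I = 111.07 * 0.24^2
I = 111.07 * 0.0576 = 6.3976 kg*m^2

6.3976 kg*m^2


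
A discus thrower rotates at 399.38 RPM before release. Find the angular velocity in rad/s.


omega = RPM * 2 * pi / 60
omega = 399.38 * 2 * 3.14159 / 60
omega = 2509.3785 / 60 = 41.823 rad/s

41.823 rad/s


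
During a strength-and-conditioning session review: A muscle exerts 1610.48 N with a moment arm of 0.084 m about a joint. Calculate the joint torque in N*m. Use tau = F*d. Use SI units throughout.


tau = F * d
tau = 1610.48 * 0.084
tau = 135.2803 N*m

135.2803 N*m


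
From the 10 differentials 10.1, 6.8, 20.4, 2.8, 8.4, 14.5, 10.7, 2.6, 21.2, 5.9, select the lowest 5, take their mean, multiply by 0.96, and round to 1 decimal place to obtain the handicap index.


All differentials: 10.1, 6.8, 20.4, 2.8, 8.4, 14.5, 10.7, 2.6, 21.2, 5.9
Sorted: 2.6, 2.8, 5.9, 6.8, 8.4, 10.1, 10.7, 14.5, 20.4, 21.2
Best 5: 2.6, 2.8, 5.9, 6.8, 8.4
Average of best = 26.5 / 5 = 5.3
Raw index = 5.3 * 0.96 = 5.088
Handicap index = round(5.088, 1) = 5.1

5.1


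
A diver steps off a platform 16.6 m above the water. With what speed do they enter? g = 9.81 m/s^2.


v = sqrt(2 * g * h)
v = sqrt(2 * 9.81 * 16.6)
v = sqrt(325.692) = 18.0469 m/s

18.0469 m/s


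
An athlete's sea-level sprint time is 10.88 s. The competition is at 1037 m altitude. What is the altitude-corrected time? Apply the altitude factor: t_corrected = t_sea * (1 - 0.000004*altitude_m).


Correction factor = 1 - 0.000004 * 1037 = 0.995852
t_corrected = t_sea * factor = 10.88 * 0.995852
t_corrected = 10.8349 s

10.8349 s


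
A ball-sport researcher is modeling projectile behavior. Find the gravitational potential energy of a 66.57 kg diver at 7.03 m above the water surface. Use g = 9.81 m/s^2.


PE = m * g * h
PE = 66.57 * 9.81 * 7.03
PE = 653.0517 * 7.03 = 4590.9535 J

4590.9535 J


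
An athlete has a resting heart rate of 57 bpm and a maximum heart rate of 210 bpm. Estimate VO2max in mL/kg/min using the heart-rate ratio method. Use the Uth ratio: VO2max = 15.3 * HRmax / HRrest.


VO2max = 15.3 * HRmax / HRrest
VO2max = 15.3 * 210 / 57
VO2max = 3213 / 57 = 56.3684 mL/kg/min

56.3684 mL/kg/min


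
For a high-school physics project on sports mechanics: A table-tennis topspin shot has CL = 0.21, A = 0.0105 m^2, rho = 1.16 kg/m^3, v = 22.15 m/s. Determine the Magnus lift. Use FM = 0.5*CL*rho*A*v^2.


FM = 0.5 * CL * rho * A * v^2
FM = 0.5 * 0.21 * 1.16 * 0.0105 * 22.15^2
v^2 = 490.6225
FM = 0.5 * 0.21 * 1.16 * 0.0105 * 490.6225 = 0.6275 N

0.6275 N


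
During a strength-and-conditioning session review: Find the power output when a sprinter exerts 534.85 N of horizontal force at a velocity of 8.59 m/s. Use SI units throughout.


P = F * v
P = 534.85 * 8.59
P = 4594.3615 W

4594.3615 W


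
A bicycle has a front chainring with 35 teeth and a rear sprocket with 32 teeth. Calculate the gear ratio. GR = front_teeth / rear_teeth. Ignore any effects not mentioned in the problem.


GR = front_teeth / rear_teeth
GR = 35 / 32
GR = 1.0938

1.0938


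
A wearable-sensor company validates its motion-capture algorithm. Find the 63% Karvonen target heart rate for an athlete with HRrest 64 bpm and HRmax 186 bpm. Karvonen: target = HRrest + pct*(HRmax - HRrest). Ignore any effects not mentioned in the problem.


Target = HRrest + pct*(HRmax - HRrest)
Heart rate reserve = HRmax - HRrest = 186 - 64 = 122 bpm
Fraction = 63% = 0.63
Target = 64 + 0.63 * 122
Target = 64 + 76.86 = 140.86 bpm

140.86 bpm


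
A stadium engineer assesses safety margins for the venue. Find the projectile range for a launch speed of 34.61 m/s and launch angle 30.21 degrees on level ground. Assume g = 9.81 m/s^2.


R = v^2 * sin(2*theta) / g
Convert angle to radians: theta = 30.21 deg = 0.5273 rad
sin(2*theta) = sin(1.0545) = 0.8697
R = 34.61^2 * 0.8697 / 9.81
R = 1197.8521 * 0.8697 / 9.81 = 106.1909 m

106.1909 m


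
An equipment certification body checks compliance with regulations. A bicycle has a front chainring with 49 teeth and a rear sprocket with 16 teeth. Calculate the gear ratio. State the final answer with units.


GR = front_teeth / rear_teeth
GR = 49 / 16
GR = 3.0625

3.0625


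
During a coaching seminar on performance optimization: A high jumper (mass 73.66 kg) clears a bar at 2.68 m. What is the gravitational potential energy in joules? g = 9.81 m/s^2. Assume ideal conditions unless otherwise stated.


PE = m * g * h
PE = 73.66 * 9.81 * 2.68
PE = 722.6046 * 2.68 = 1936.5803 J

1936.5803 J


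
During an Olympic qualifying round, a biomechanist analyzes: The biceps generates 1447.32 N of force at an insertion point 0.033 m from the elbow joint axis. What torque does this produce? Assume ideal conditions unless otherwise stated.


tau = F * d
tau = 1447.32 * 0.033
tau = 47.7616 N*m

47.7616 N*m


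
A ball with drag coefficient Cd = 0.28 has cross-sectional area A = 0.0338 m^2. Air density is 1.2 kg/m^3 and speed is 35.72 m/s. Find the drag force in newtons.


Fd = 0.5 * Cd * rho * A * v^2
Fd = 0.5 * 0.28 * 1.2 * 0.0338 * 35.72^2
v^2 = 1275.9184
Fd = 0.5 * 0.28 * 1.2 * 0.0338 * 1275.9184 = 7.2452 N

7.2452 N
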